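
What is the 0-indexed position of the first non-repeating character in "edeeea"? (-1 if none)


Input: edeeea
Character frequencies:
  'a': 1
  'd': 1
  'e': 4
Scanning left to right for freq == 1:
  Position 0 ('e'): freq=4, skip
  Position 1 ('d'): unique! => answer = 1

1


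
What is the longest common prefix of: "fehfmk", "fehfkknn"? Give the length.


Words: fehfmk, fehfkknn
  Position 0: all 'f' => match
  Position 1: all 'e' => match
  Position 2: all 'h' => match
  Position 3: all 'f' => match
  Position 4: ('m', 'k') => mismatch, stop
LCP = "fehf" (length 4)

4


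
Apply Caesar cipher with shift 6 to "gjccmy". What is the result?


Caesar cipher: shift "gjccmy" by 6
  'g' (pos 6) + 6 = pos 12 = 'm'
  'j' (pos 9) + 6 = pos 15 = 'p'
  'c' (pos 2) + 6 = pos 8 = 'i'
  'c' (pos 2) + 6 = pos 8 = 'i'
  'm' (pos 12) + 6 = pos 18 = 's'
  'y' (pos 24) + 6 = pos 4 = 'e'
Result: mpiise

mpiise


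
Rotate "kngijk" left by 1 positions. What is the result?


Input: "kngijk", rotate left by 1
First 1 characters: "k"
Remaining characters: "ngijk"
Concatenate remaining + first: "ngijk" + "k" = "ngijkk"

ngijkk


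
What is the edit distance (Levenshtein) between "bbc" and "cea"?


Computing edit distance: "bbc" -> "cea"
DP table:
           c    e    a
      0    1    2    3
  b   1    1    2    3
  b   2    2    2    3
  c   3    2    3    3
Edit distance = dp[3][3] = 3

3


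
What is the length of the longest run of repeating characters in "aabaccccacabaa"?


Input: "aabaccccacabaa"
Scanning for longest run:
  Position 1 ('a'): continues run of 'a', length=2
  Position 2 ('b'): new char, reset run to 1
  Position 3 ('a'): new char, reset run to 1
  Position 4 ('c'): new char, reset run to 1
  Position 5 ('c'): continues run of 'c', length=2
  Position 6 ('c'): continues run of 'c', length=3
  Position 7 ('c'): continues run of 'c', length=4
  Position 8 ('a'): new char, reset run to 1
  Position 9 ('c'): new char, reset run to 1
  Position 10 ('a'): new char, reset run to 1
  Position 11 ('b'): new char, reset run to 1
  Position 12 ('a'): new char, reset run to 1
  Position 13 ('a'): continues run of 'a', length=2
Longest run: 'c' with length 4

4


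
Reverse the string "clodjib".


Input: clodjib
Reading characters right to left:
  Position 6: 'b'
  Position 5: 'i'
  Position 4: 'j'
  Position 3: 'd'
  Position 2: 'o'
  Position 1: 'l'
  Position 0: 'c'
Reversed: bijdolc

bijdolc


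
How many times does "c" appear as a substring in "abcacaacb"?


Searching for "c" in "abcacaacb"
Scanning each position:
  Position 0: "a" => no
  Position 1: "b" => no
  Position 2: "c" => MATCH
  Position 3: "a" => no
  Position 4: "c" => MATCH
  Position 5: "a" => no
  Position 6: "a" => no
  Position 7: "c" => MATCH
  Position 8: "b" => no
Total occurrences: 3

3


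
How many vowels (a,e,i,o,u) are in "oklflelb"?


Input: oklflelb
Checking each character:
  'o' at position 0: vowel (running total: 1)
  'k' at position 1: consonant
  'l' at position 2: consonant
  'f' at position 3: consonant
  'l' at position 4: consonant
  'e' at position 5: vowel (running total: 2)
  'l' at position 6: consonant
  'b' at position 7: consonant
Total vowels: 2

2


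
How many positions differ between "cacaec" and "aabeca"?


Comparing "cacaec" and "aabeca" position by position:
  Position 0: 'c' vs 'a' => DIFFER
  Position 1: 'a' vs 'a' => same
  Position 2: 'c' vs 'b' => DIFFER
  Position 3: 'a' vs 'e' => DIFFER
  Position 4: 'e' vs 'c' => DIFFER
  Position 5: 'c' vs 'a' => DIFFER
Positions that differ: 5

5


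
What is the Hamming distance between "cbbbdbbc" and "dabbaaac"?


Comparing "cbbbdbbc" and "dabbaaac" position by position:
  Position 0: 'c' vs 'd' => differ
  Position 1: 'b' vs 'a' => differ
  Position 2: 'b' vs 'b' => same
  Position 3: 'b' vs 'b' => same
  Position 4: 'd' vs 'a' => differ
  Position 5: 'b' vs 'a' => differ
  Position 6: 'b' vs 'a' => differ
  Position 7: 'c' vs 'c' => same
Total differences (Hamming distance): 5

5


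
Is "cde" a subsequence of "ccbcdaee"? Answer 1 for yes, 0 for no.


Check if "cde" is a subsequence of "ccbcdaee"
Greedy scan:
  Position 0 ('c'): matches sub[0] = 'c'
  Position 1 ('c'): no match needed
  Position 2 ('b'): no match needed
  Position 3 ('c'): no match needed
  Position 4 ('d'): matches sub[1] = 'd'
  Position 5 ('a'): no match needed
  Position 6 ('e'): matches sub[2] = 'e'
  Position 7 ('e'): no match needed
All 3 characters matched => is a subsequence

1


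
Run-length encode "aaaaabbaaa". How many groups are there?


Input: aaaaabbaaa
Scanning for consecutive runs:
  Group 1: 'a' x 5 (positions 0-4)
  Group 2: 'b' x 2 (positions 5-6)
  Group 3: 'a' x 3 (positions 7-9)
Total groups: 3

3


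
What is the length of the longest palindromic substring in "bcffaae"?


Input: "bcffaae"
Checking substrings for palindromes:
  [2:4] "ff" (len 2) => palindrome
  [4:6] "aa" (len 2) => palindrome
Longest palindromic substring: "ff" with length 2

2


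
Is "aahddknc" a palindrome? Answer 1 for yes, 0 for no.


Input: aahddknc
Reversed: cnkddhaa
  Compare pos 0 ('a') with pos 7 ('c'): MISMATCH
  Compare pos 1 ('a') with pos 6 ('n'): MISMATCH
  Compare pos 2 ('h') with pos 5 ('k'): MISMATCH
  Compare pos 3 ('d') with pos 4 ('d'): match
Result: not a palindrome

0


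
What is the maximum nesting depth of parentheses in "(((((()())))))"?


Input: "(((((()())))))"
Tracking depth:
  Position 0 '(': depth becomes 1
  Position 1 '(': depth becomes 2
  Position 2 '(': depth becomes 3
  Position 3 '(': depth becomes 4
  Position 4 '(': depth becomes 5
  Position 5 '(': depth becomes 6
  Position 6 ')': depth becomes 5
  Position 7 '(': depth becomes 6
  Position 8 ')': depth becomes 5
  Position 9 ')': depth becomes 4
  Position 10 ')': depth becomes 3
  Position 11 ')': depth becomes 2
  Position 12 ')': depth becomes 1
  Position 13 ')': depth becomes 0
Maximum depth reached: 6

6


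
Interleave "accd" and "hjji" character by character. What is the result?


Interleaving "accd" and "hjji":
  Position 0: 'a' from first, 'h' from second => "ah"
  Position 1: 'c' from first, 'j' from second => "cj"
  Position 2: 'c' from first, 'j' from second => "cj"
  Position 3: 'd' from first, 'i' from second => "di"
Result: ahcjcjdi

ahcjcjdi


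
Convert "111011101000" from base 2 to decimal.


Input: "111011101000" in base 2
Positional expansion:
  Digit '1' (value 1) x 2^11 = 2048
  Digit '1' (value 1) x 2^10 = 1024
  Digit '1' (value 1) x 2^9 = 512
  Digit '0' (value 0) x 2^8 = 0
  Digit '1' (value 1) x 2^7 = 128
  Digit '1' (value 1) x 2^6 = 64
  Digit '1' (value 1) x 2^5 = 32
  Digit '0' (value 0) x 2^4 = 0
  Digit '1' (value 1) x 2^3 = 8
  Digit '0' (value 0) x 2^2 = 0
  Digit '0' (value 0) x 2^1 = 0
  Digit '0' (value 0) x 2^0 = 0
Sum = 3816

3816


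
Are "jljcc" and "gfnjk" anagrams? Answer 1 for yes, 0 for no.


Strings: "jljcc", "gfnjk"
Sorted first:  ccjjl
Sorted second: fgjkn
Differ at position 0: 'c' vs 'f' => not anagrams

0


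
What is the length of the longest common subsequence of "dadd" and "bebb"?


LCS of "dadd" and "bebb"
DP table:
           b    e    b    b
      0    0    0    0    0
  d   0    0    0    0    0
  a   0    0    0    0    0
  d   0    0    0    0    0
  d   0    0    0    0    0
LCS length = dp[4][4] = 0

0


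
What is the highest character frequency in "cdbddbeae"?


Input: cdbddbeae
Character counts:
  'a': 1
  'b': 2
  'c': 1
  'd': 3
  'e': 2
Maximum frequency: 3

3


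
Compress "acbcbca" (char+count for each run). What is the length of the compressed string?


Input: acbcbca
Runs:
  'a' x 1 => "a1"
  'c' x 1 => "c1"
  'b' x 1 => "b1"
  'c' x 1 => "c1"
  'b' x 1 => "b1"
  'c' x 1 => "c1"
  'a' x 1 => "a1"
Compressed: "a1c1b1c1b1c1a1"
Compressed length: 14

14


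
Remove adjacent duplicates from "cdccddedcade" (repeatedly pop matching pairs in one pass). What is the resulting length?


Input: cdccddedcade
Stack-based adjacent duplicate removal:
  Read 'c': push. Stack: c
  Read 'd': push. Stack: cd
  Read 'c': push. Stack: cdc
  Read 'c': matches stack top 'c' => pop. Stack: cd
  Read 'd': matches stack top 'd' => pop. Stack: c
  Read 'd': push. Stack: cd
  Read 'e': push. Stack: cde
  Read 'd': push. Stack: cded
  Read 'c': push. Stack: cdedc
  Read 'a': push. Stack: cdedca
  Read 'd': push. Stack: cdedcad
  Read 'e': push. Stack: cdedcade
Final stack: "cdedcade" (length 8)

8


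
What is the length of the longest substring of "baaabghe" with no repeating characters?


Input: "baaabghe"
Sliding window (track last position of each char):
  Position 0 ('b'): window [0,0] length 1 -- new best
  Position 1 ('a'): window [0,1] length 2 -- new best
  Position 2 ('a'): repeat (last at 1), move window start to 2
  Position 2 ('a'): window [2,2] length 1
  Position 3 ('a'): repeat (last at 2), move window start to 3
  Position 3 ('a'): window [3,3] length 1
  Position 4 ('b'): window [3,4] length 2
  Position 5 ('g'): window [3,5] length 3 -- new best
  Position 6 ('h'): window [3,6] length 4 -- new best
  Position 7 ('e'): window [3,7] length 5 -- new best
Longest substring with no repeats: "abghe" with length 5

5


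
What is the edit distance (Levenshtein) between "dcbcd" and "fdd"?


Computing edit distance: "dcbcd" -> "fdd"
DP table:
           f    d    d
      0    1    2    3
  d   1    1    1    2
  c   2    2    2    2
  b   3    3    3    3
  c   4    4    4    4
  d   5    5    4    4
Edit distance = dp[5][3] = 4

4


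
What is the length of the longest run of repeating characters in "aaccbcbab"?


Input: "aaccbcbab"
Scanning for longest run:
  Position 1 ('a'): continues run of 'a', length=2
  Position 2 ('c'): new char, reset run to 1
  Position 3 ('c'): continues run of 'c', length=2
  Position 4 ('b'): new char, reset run to 1
  Position 5 ('c'): new char, reset run to 1
  Position 6 ('b'): new char, reset run to 1
  Position 7 ('a'): new char, reset run to 1
  Position 8 ('b'): new char, reset run to 1
Longest run: 'a' with length 2

2


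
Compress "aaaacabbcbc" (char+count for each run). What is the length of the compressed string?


Input: aaaacabbcbc
Runs:
  'a' x 4 => "a4"
  'c' x 1 => "c1"
  'a' x 1 => "a1"
  'b' x 2 => "b2"
  'c' x 1 => "c1"
  'b' x 1 => "b1"
  'c' x 1 => "c1"
Compressed: "a4c1a1b2c1b1c1"
Compressed length: 14

14


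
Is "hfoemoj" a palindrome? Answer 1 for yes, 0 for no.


Input: hfoemoj
Reversed: jomeofh
  Compare pos 0 ('h') with pos 6 ('j'): MISMATCH
  Compare pos 1 ('f') with pos 5 ('o'): MISMATCH
  Compare pos 2 ('o') with pos 4 ('m'): MISMATCH
Result: not a palindrome

0


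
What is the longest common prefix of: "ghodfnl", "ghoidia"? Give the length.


Words: ghodfnl, ghoidia
  Position 0: all 'g' => match
  Position 1: all 'h' => match
  Position 2: all 'o' => match
  Position 3: ('d', 'i') => mismatch, stop
LCP = "gho" (length 3)

3


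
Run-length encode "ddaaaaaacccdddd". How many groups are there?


Input: ddaaaaaacccdddd
Scanning for consecutive runs:
  Group 1: 'd' x 2 (positions 0-1)
  Group 2: 'a' x 6 (positions 2-7)
  Group 3: 'c' x 3 (positions 8-10)
  Group 4: 'd' x 4 (positions 11-14)
Total groups: 4

4


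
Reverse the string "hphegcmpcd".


Input: hphegcmpcd
Reading characters right to left:
  Position 9: 'd'
  Position 8: 'c'
  Position 7: 'p'
  Position 6: 'm'
  Position 5: 'c'
  Position 4: 'g'
  Position 3: 'e'
  Position 2: 'h'
  Position 1: 'p'
  Position 0: 'h'
Reversed: dcpmcgehph

dcpmcgehph


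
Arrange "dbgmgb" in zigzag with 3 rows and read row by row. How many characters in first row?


Zigzag "dbgmgb" into 3 rows:
Placing characters:
  'd' => row 0
  'b' => row 1
  'g' => row 2
  'm' => row 1
  'g' => row 0
  'b' => row 1
Rows:
  Row 0: "dg"
  Row 1: "bmb"
  Row 2: "g"
First row length: 2

2


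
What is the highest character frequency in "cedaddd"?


Input: cedaddd
Character counts:
  'a': 1
  'c': 1
  'd': 4
  'e': 1
Maximum frequency: 4

4


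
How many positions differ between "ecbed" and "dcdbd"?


Comparing "ecbed" and "dcdbd" position by position:
  Position 0: 'e' vs 'd' => DIFFER
  Position 1: 'c' vs 'c' => same
  Position 2: 'b' vs 'd' => DIFFER
  Position 3: 'e' vs 'b' => DIFFER
  Position 4: 'd' vs 'd' => same
Positions that differ: 3

3


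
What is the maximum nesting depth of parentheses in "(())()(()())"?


Input: "(())()(()())"
Tracking depth:
  Position 0 '(': depth becomes 1
  Position 1 '(': depth becomes 2
  Position 2 ')': depth becomes 1
  Position 3 ')': depth becomes 0
  Position 4 '(': depth becomes 1
  Position 5 ')': depth becomes 0
  Position 6 '(': depth becomes 1
  Position 7 '(': depth becomes 2
  Position 8 ')': depth becomes 1
  Position 9 '(': depth becomes 2
  Position 10 ')': depth becomes 1
  Position 11 ')': depth becomes 0
Maximum depth reached: 2

2


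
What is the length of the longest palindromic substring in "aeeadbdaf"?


Input: "aeeadbdaf"
Checking substrings for palindromes:
  [3:8] "adbda" (len 5) => palindrome
  [0:4] "aeea" (len 4) => palindrome
  [4:7] "dbd" (len 3) => palindrome
  [1:3] "ee" (len 2) => palindrome
Longest palindromic substring: "adbda" with length 5

5


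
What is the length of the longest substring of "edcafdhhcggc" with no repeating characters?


Input: "edcafdhhcggc"
Sliding window (track last position of each char):
  Position 0 ('e'): window [0,0] length 1 -- new best
  Position 1 ('d'): window [0,1] length 2 -- new best
  Position 2 ('c'): window [0,2] length 3 -- new best
  Position 3 ('a'): window [0,3] length 4 -- new best
  Position 4 ('f'): window [0,4] length 5 -- new best
  Position 5 ('d'): repeat (last at 1), move window start to 2
  Position 5 ('d'): window [2,5] length 4
  Position 6 ('h'): window [2,6] length 5
  Position 7 ('h'): repeat (last at 6), move window start to 7
  Position 7 ('h'): window [7,7] length 1
  Position 8 ('c'): window [7,8] length 2
  Position 9 ('g'): window [7,9] length 3
  Position 10 ('g'): repeat (last at 9), move window start to 10
  Position 10 ('g'): window [10,10] length 1
  Position 11 ('c'): window [10,11] length 2
Longest substring with no repeats: "edcaf" with length 5

5


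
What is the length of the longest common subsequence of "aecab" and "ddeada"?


LCS of "aecab" and "ddeada"
DP table:
           d    d    e    a    d    a
      0    0    0    0    0    0    0
  a   0    0    0    0    1    1    1
  e   0    0    0    1    1    1    1
  c   0    0    0    1    1    1    1
  a   0    0    0    1    2    2    2
  b   0    0    0    1    2    2    2
LCS length = dp[5][6] = 2

2


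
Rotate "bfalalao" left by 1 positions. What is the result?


Input: "bfalalao", rotate left by 1
First 1 characters: "b"
Remaining characters: "falalao"
Concatenate remaining + first: "falalao" + "b" = "falalaob"

falalaob


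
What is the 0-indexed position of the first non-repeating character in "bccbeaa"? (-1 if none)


Input: bccbeaa
Character frequencies:
  'a': 2
  'b': 2
  'c': 2
  'e': 1
Scanning left to right for freq == 1:
  Position 0 ('b'): freq=2, skip
  Position 1 ('c'): freq=2, skip
  Position 2 ('c'): freq=2, skip
  Position 3 ('b'): freq=2, skip
  Position 4 ('e'): unique! => answer = 4

4


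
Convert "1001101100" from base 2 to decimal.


Input: "1001101100" in base 2
Positional expansion:
  Digit '1' (value 1) x 2^9 = 512
  Digit '0' (value 0) x 2^8 = 0
  Digit '0' (value 0) x 2^7 = 0
  Digit '1' (value 1) x 2^6 = 64
  Digit '1' (value 1) x 2^5 = 32
  Digit '0' (value 0) x 2^4 = 0
  Digit '1' (value 1) x 2^3 = 8
  Digit '1' (value 1) x 2^2 = 4
  Digit '0' (value 0) x 2^1 = 0
  Digit '0' (value 0) x 2^0 = 0
Sum = 620

620


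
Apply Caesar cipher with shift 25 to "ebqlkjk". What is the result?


Caesar cipher: shift "ebqlkjk" by 25
  'e' (pos 4) + 25 = pos 3 = 'd'
  'b' (pos 1) + 25 = pos 0 = 'a'
  'q' (pos 16) + 25 = pos 15 = 'p'
  'l' (pos 11) + 25 = pos 10 = 'k'
  'k' (pos 10) + 25 = pos 9 = 'j'
  'j' (pos 9) + 25 = pos 8 = 'i'
  'k' (pos 10) + 25 = pos 9 = 'j'
Result: dapkjij

dapkjij


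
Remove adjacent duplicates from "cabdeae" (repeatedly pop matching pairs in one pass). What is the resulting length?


Input: cabdeae
Stack-based adjacent duplicate removal:
  Read 'c': push. Stack: c
  Read 'a': push. Stack: ca
  Read 'b': push. Stack: cab
  Read 'd': push. Stack: cabd
  Read 'e': push. Stack: cabde
  Read 'a': push. Stack: cabdea
  Read 'e': push. Stack: cabdeae
Final stack: "cabdeae" (length 7)

7


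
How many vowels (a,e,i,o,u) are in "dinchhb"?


Input: dinchhb
Checking each character:
  'd' at position 0: consonant
  'i' at position 1: vowel (running total: 1)
  'n' at position 2: consonant
  'c' at position 3: consonant
  'h' at position 4: consonant
  'h' at position 5: consonant
  'b' at position 6: consonant
Total vowels: 1

1


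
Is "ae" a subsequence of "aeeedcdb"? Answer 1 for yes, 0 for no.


Check if "ae" is a subsequence of "aeeedcdb"
Greedy scan:
  Position 0 ('a'): matches sub[0] = 'a'
  Position 1 ('e'): matches sub[1] = 'e'
  Position 2 ('e'): no match needed
  Position 3 ('e'): no match needed
  Position 4 ('d'): no match needed
  Position 5 ('c'): no match needed
  Position 6 ('d'): no match needed
  Position 7 ('b'): no match needed
All 2 characters matched => is a subsequence

1


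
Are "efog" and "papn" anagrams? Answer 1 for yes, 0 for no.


Strings: "efog", "papn"
Sorted first:  efgo
Sorted second: anpp
Differ at position 0: 'e' vs 'a' => not anagrams

0


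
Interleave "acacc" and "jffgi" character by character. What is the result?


Interleaving "acacc" and "jffgi":
  Position 0: 'a' from first, 'j' from second => "aj"
  Position 1: 'c' from first, 'f' from second => "cf"
  Position 2: 'a' from first, 'f' from second => "af"
  Position 3: 'c' from first, 'g' from second => "cg"
  Position 4: 'c' from first, 'i' from second => "ci"
Result: ajcfafcgci

ajcfafcgci


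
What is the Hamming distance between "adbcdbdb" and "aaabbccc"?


Comparing "adbcdbdb" and "aaabbccc" position by position:
  Position 0: 'a' vs 'a' => same
  Position 1: 'd' vs 'a' => differ
  Position 2: 'b' vs 'a' => differ
  Position 3: 'c' vs 'b' => differ
  Position 4: 'd' vs 'b' => differ
  Position 5: 'b' vs 'c' => differ
  Position 6: 'd' vs 'c' => differ
  Position 7: 'b' vs 'c' => differ
Total differences (Hamming distance): 7

7


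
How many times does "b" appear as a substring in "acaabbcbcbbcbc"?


Searching for "b" in "acaabbcbcbbcbc"
Scanning each position:
  Position 0: "a" => no
  Position 1: "c" => no
  Position 2: "a" => no
  Position 3: "a" => no
  Position 4: "b" => MATCH
  Position 5: "b" => MATCH
  Position 6: "c" => no
  Position 7: "b" => MATCH
  Position 8: "c" => no
  Position 9: "b" => MATCH
  Position 10: "b" => MATCH
  Position 11: "c" => no
  Position 12: "b" => MATCH
  Position 13: "c" => no
Total occurrences: 6

6


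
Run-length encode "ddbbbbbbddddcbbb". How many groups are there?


Input: ddbbbbbbddddcbbb
Scanning for consecutive runs:
  Group 1: 'd' x 2 (positions 0-1)
  Group 2: 'b' x 6 (positions 2-7)
  Group 3: 'd' x 4 (positions 8-11)
  Group 4: 'c' x 1 (positions 12-12)
  Group 5: 'b' x 3 (positions 13-15)
Total groups: 5

5


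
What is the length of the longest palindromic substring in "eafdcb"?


Input: "eafdcb"
Checking substrings for palindromes:
  No multi-char palindromic substrings found
Longest palindromic substring: "e" with length 1

1


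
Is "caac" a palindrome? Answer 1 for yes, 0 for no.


Input: caac
Reversed: caac
  Compare pos 0 ('c') with pos 3 ('c'): match
  Compare pos 1 ('a') with pos 2 ('a'): match
Result: palindrome

1


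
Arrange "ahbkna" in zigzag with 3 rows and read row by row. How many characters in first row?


Zigzag "ahbkna" into 3 rows:
Placing characters:
  'a' => row 0
  'h' => row 1
  'b' => row 2
  'k' => row 1
  'n' => row 0
  'a' => row 1
Rows:
  Row 0: "an"
  Row 1: "hka"
  Row 2: "b"
First row length: 2

2


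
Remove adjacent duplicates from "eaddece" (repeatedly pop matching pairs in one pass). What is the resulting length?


Input: eaddece
Stack-based adjacent duplicate removal:
  Read 'e': push. Stack: e
  Read 'a': push. Stack: ea
  Read 'd': push. Stack: ead
  Read 'd': matches stack top 'd' => pop. Stack: ea
  Read 'e': push. Stack: eae
  Read 'c': push. Stack: eaec
  Read 'e': push. Stack: eaece
Final stack: "eaece" (length 5)

5


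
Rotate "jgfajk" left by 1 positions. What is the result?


Input: "jgfajk", rotate left by 1
First 1 characters: "j"
Remaining characters: "gfajk"
Concatenate remaining + first: "gfajk" + "j" = "gfajkj"

gfajkj


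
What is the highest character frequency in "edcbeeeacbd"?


Input: edcbeeeacbd
Character counts:
  'a': 1
  'b': 2
  'c': 2
  'd': 2
  'e': 4
Maximum frequency: 4

4


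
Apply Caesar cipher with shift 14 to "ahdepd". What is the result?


Caesar cipher: shift "ahdepd" by 14
  'a' (pos 0) + 14 = pos 14 = 'o'
  'h' (pos 7) + 14 = pos 21 = 'v'
  'd' (pos 3) + 14 = pos 17 = 'r'
  'e' (pos 4) + 14 = pos 18 = 's'
  'p' (pos 15) + 14 = pos 3 = 'd'
  'd' (pos 3) + 14 = pos 17 = 'r'
Result: ovrsdr

ovrsdr


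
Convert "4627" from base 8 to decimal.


Input: "4627" in base 8
Positional expansion:
  Digit '4' (value 4) x 8^3 = 2048
  Digit '6' (value 6) x 8^2 = 384
  Digit '2' (value 2) x 8^1 = 16
  Digit '7' (value 7) x 8^0 = 7
Sum = 2455

2455


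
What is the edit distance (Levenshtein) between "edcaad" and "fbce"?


Computing edit distance: "edcaad" -> "fbce"
DP table:
           f    b    c    e
      0    1    2    3    4
  e   1    1    2    3    3
  d   2    2    2    3    4
  c   3    3    3    2    3
  a   4    4    4    3    3
  a   5    5    5    4    4
  d   6    6    6    5    5
Edit distance = dp[6][4] = 5

5


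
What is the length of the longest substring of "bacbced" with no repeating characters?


Input: "bacbced"
Sliding window (track last position of each char):
  Position 0 ('b'): window [0,0] length 1 -- new best
  Position 1 ('a'): window [0,1] length 2 -- new best
  Position 2 ('c'): window [0,2] length 3 -- new best
  Position 3 ('b'): repeat (last at 0), move window start to 1
  Position 3 ('b'): window [1,3] length 3
  Position 4 ('c'): repeat (last at 2), move window start to 3
  Position 4 ('c'): window [3,4] length 2
  Position 5 ('e'): window [3,5] length 3
  Position 6 ('d'): window [3,6] length 4 -- new best
Longest substring with no repeats: "bced" with length 4

4


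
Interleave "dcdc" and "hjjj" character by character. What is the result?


Interleaving "dcdc" and "hjjj":
  Position 0: 'd' from first, 'h' from second => "dh"
  Position 1: 'c' from first, 'j' from second => "cj"
  Position 2: 'd' from first, 'j' from second => "dj"
  Position 3: 'c' from first, 'j' from second => "cj"
Result: dhcjdjcj

dhcjdjcj


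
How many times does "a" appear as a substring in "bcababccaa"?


Searching for "a" in "bcababccaa"
Scanning each position:
  Position 0: "b" => no
  Position 1: "c" => no
  Position 2: "a" => MATCH
  Position 3: "b" => no
  Position 4: "a" => MATCH
  Position 5: "b" => no
  Position 6: "c" => no
  Position 7: "c" => no
  Position 8: "a" => MATCH
  Position 9: "a" => MATCH
Total occurrences: 4

4


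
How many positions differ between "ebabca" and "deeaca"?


Comparing "ebabca" and "deeaca" position by position:
  Position 0: 'e' vs 'd' => DIFFER
  Position 1: 'b' vs 'e' => DIFFER
  Position 2: 'a' vs 'e' => DIFFER
  Position 3: 'b' vs 'a' => DIFFER
  Position 4: 'c' vs 'c' => same
  Position 5: 'a' vs 'a' => same
Positions that differ: 4

4


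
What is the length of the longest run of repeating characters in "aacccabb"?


Input: "aacccabb"
Scanning for longest run:
  Position 1 ('a'): continues run of 'a', length=2
  Position 2 ('c'): new char, reset run to 1
  Position 3 ('c'): continues run of 'c', length=2
  Position 4 ('c'): continues run of 'c', length=3
  Position 5 ('a'): new char, reset run to 1
  Position 6 ('b'): new char, reset run to 1
  Position 7 ('b'): continues run of 'b', length=2
Longest run: 'c' with length 3

3


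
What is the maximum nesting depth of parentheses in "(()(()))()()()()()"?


Input: "(()(()))()()()()()"
Tracking depth:
  Position 0 '(': depth becomes 1
  Position 1 '(': depth becomes 2
  Position 2 ')': depth becomes 1
  Position 3 '(': depth becomes 2
  Position 4 '(': depth becomes 3
  Position 5 ')': depth becomes 2
  Position 6 ')': depth becomes 1
  Position 7 ')': depth becomes 0
  Position 8 '(': depth becomes 1
  Position 9 ')': depth becomes 0
  Position 10 '(': depth becomes 1
  Position 11 ')': depth becomes 0
  Position 12 '(': depth becomes 1
  Position 13 ')': depth becomes 0
  Position 14 '(': depth becomes 1
  Position 15 ')': depth becomes 0
  Position 16 '(': depth becomes 1
  Position 17 ')': depth becomes 0
Maximum depth reached: 3

3


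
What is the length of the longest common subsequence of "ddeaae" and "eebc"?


LCS of "ddeaae" and "eebc"
DP table:
           e    e    b    c
      0    0    0    0    0
  d   0    0    0    0    0
  d   0    0    0    0    0
  e   0    1    1    1    1
  a   0    1    1    1    1
  a   0    1    1    1    1
  e   0    1    2    2    2
LCS length = dp[6][4] = 2

2


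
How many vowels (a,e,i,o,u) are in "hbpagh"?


Input: hbpagh
Checking each character:
  'h' at position 0: consonant
  'b' at position 1: consonant
  'p' at position 2: consonant
  'a' at position 3: vowel (running total: 1)
  'g' at position 4: consonant
  'h' at position 5: consonant
Total vowels: 1

1


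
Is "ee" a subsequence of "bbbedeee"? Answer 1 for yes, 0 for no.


Check if "ee" is a subsequence of "bbbedeee"
Greedy scan:
  Position 0 ('b'): no match needed
  Position 1 ('b'): no match needed
  Position 2 ('b'): no match needed
  Position 3 ('e'): matches sub[0] = 'e'
  Position 4 ('d'): no match needed
  Position 5 ('e'): matches sub[1] = 'e'
  Position 6 ('e'): no match needed
  Position 7 ('e'): no match needed
All 2 characters matched => is a subsequence

1


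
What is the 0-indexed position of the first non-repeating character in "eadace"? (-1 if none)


Input: eadace
Character frequencies:
  'a': 2
  'c': 1
  'd': 1
  'e': 2
Scanning left to right for freq == 1:
  Position 0 ('e'): freq=2, skip
  Position 1 ('a'): freq=2, skip
  Position 2 ('d'): unique! => answer = 2

2


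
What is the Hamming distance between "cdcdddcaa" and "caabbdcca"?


Comparing "cdcdddcaa" and "caabbdcca" position by position:
  Position 0: 'c' vs 'c' => same
  Position 1: 'd' vs 'a' => differ
  Position 2: 'c' vs 'a' => differ
  Position 3: 'd' vs 'b' => differ
  Position 4: 'd' vs 'b' => differ
  Position 5: 'd' vs 'd' => same
  Position 6: 'c' vs 'c' => same
  Position 7: 'a' vs 'c' => differ
  Position 8: 'a' vs 'a' => same
Total differences (Hamming distance): 5

5


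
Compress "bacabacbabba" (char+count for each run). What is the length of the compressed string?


Input: bacabacbabba
Runs:
  'b' x 1 => "b1"
  'a' x 1 => "a1"
  'c' x 1 => "c1"
  'a' x 1 => "a1"
  'b' x 1 => "b1"
  'a' x 1 => "a1"
  'c' x 1 => "c1"
  'b' x 1 => "b1"
  'a' x 1 => "a1"
  'b' x 2 => "b2"
  'a' x 1 => "a1"
Compressed: "b1a1c1a1b1a1c1b1a1b2a1"
Compressed length: 22

22


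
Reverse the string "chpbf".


Input: chpbf
Reading characters right to left:
  Position 4: 'f'
  Position 3: 'b'
  Position 2: 'p'
  Position 1: 'h'
  Position 0: 'c'
Reversed: fbphc

fbphc


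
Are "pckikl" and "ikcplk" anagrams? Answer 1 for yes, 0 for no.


Strings: "pckikl", "ikcplk"
Sorted first:  cikklp
Sorted second: cikklp
Sorted forms match => anagrams

1


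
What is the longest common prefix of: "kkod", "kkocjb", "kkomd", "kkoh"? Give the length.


Words: kkod, kkocjb, kkomd, kkoh
  Position 0: all 'k' => match
  Position 1: all 'k' => match
  Position 2: all 'o' => match
  Position 3: ('d', 'c', 'm', 'h') => mismatch, stop
LCP = "kko" (length 3)

3


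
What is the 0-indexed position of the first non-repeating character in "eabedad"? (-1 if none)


Input: eabedad
Character frequencies:
  'a': 2
  'b': 1
  'd': 2
  'e': 2
Scanning left to right for freq == 1:
  Position 0 ('e'): freq=2, skip
  Position 1 ('a'): freq=2, skip
  Position 2 ('b'): unique! => answer = 2

2


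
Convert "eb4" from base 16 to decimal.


Input: "eb4" in base 16
Positional expansion:
  Digit 'e' (value 14) x 16^2 = 3584
  Digit 'b' (value 11) x 16^1 = 176
  Digit '4' (value 4) x 16^0 = 4
Sum = 3764

3764


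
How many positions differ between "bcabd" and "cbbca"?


Comparing "bcabd" and "cbbca" position by position:
  Position 0: 'b' vs 'c' => DIFFER
  Position 1: 'c' vs 'b' => DIFFER
  Position 2: 'a' vs 'b' => DIFFER
  Position 3: 'b' vs 'c' => DIFFER
  Position 4: 'd' vs 'a' => DIFFER
Positions that differ: 5

5


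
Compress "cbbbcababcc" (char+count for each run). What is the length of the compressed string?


Input: cbbbcababcc
Runs:
  'c' x 1 => "c1"
  'b' x 3 => "b3"
  'c' x 1 => "c1"
  'a' x 1 => "a1"
  'b' x 1 => "b1"
  'a' x 1 => "a1"
  'b' x 1 => "b1"
  'c' x 2 => "c2"
Compressed: "c1b3c1a1b1a1b1c2"
Compressed length: 16

16


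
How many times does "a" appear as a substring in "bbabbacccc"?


Searching for "a" in "bbabbacccc"
Scanning each position:
  Position 0: "b" => no
  Position 1: "b" => no
  Position 2: "a" => MATCH
  Position 3: "b" => no
  Position 4: "b" => no
  Position 5: "a" => MATCH
  Position 6: "c" => no
  Position 7: "c" => no
  Position 8: "c" => no
  Position 9: "c" => no
Total occurrences: 2

2


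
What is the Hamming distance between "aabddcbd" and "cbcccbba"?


Comparing "aabddcbd" and "cbcccbba" position by position:
  Position 0: 'a' vs 'c' => differ
  Position 1: 'a' vs 'b' => differ
  Position 2: 'b' vs 'c' => differ
  Position 3: 'd' vs 'c' => differ
  Position 4: 'd' vs 'c' => differ
  Position 5: 'c' vs 'b' => differ
  Position 6: 'b' vs 'b' => same
  Position 7: 'd' vs 'a' => differ
Total differences (Hamming distance): 7

7


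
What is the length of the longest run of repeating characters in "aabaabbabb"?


Input: "aabaabbabb"
Scanning for longest run:
  Position 1 ('a'): continues run of 'a', length=2
  Position 2 ('b'): new char, reset run to 1
  Position 3 ('a'): new char, reset run to 1
  Position 4 ('a'): continues run of 'a', length=2
  Position 5 ('b'): new char, reset run to 1
  Position 6 ('b'): continues run of 'b', length=2
  Position 7 ('a'): new char, reset run to 1
  Position 8 ('b'): new char, reset run to 1
  Position 9 ('b'): continues run of 'b', length=2
Longest run: 'a' with length 2

2


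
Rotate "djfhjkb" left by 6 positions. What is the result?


Input: "djfhjkb", rotate left by 6
First 6 characters: "djfhjk"
Remaining characters: "b"
Concatenate remaining + first: "b" + "djfhjk" = "bdjfhjk"

bdjfhjk


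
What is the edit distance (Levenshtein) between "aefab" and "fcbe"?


Computing edit distance: "aefab" -> "fcbe"
DP table:
           f    c    b    e
      0    1    2    3    4
  a   1    1    2    3    4
  e   2    2    2    3    3
  f   3    2    3    3    4
  a   4    3    3    4    4
  b   5    4    4    3    4
Edit distance = dp[5][4] = 4

4


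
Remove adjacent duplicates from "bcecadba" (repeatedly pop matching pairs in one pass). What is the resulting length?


Input: bcecadba
Stack-based adjacent duplicate removal:
  Read 'b': push. Stack: b
  Read 'c': push. Stack: bc
  Read 'e': push. Stack: bce
  Read 'c': push. Stack: bcec
  Read 'a': push. Stack: bceca
  Read 'd': push. Stack: bcecad
  Read 'b': push. Stack: bcecadb
  Read 'a': push. Stack: bcecadba
Final stack: "bcecadba" (length 8)

8


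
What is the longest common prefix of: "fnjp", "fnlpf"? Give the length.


Words: fnjp, fnlpf
  Position 0: all 'f' => match
  Position 1: all 'n' => match
  Position 2: ('j', 'l') => mismatch, stop
LCP = "fn" (length 2)

2


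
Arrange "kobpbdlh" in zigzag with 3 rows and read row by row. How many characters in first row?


Zigzag "kobpbdlh" into 3 rows:
Placing characters:
  'k' => row 0
  'o' => row 1
  'b' => row 2
  'p' => row 1
  'b' => row 0
  'd' => row 1
  'l' => row 2
  'h' => row 1
Rows:
  Row 0: "kb"
  Row 1: "opdh"
  Row 2: "bl"
First row length: 2

2


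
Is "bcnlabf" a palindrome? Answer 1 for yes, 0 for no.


Input: bcnlabf
Reversed: fbalncb
  Compare pos 0 ('b') with pos 6 ('f'): MISMATCH
  Compare pos 1 ('c') with pos 5 ('b'): MISMATCH
  Compare pos 2 ('n') with pos 4 ('a'): MISMATCH
Result: not a palindrome

0


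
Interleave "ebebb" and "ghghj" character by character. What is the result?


Interleaving "ebebb" and "ghghj":
  Position 0: 'e' from first, 'g' from second => "eg"
  Position 1: 'b' from first, 'h' from second => "bh"
  Position 2: 'e' from first, 'g' from second => "eg"
  Position 3: 'b' from first, 'h' from second => "bh"
  Position 4: 'b' from first, 'j' from second => "bj"
Result: egbhegbhbj

egbhegbhbj


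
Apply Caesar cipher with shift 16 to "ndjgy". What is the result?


Caesar cipher: shift "ndjgy" by 16
  'n' (pos 13) + 16 = pos 3 = 'd'
  'd' (pos 3) + 16 = pos 19 = 't'
  'j' (pos 9) + 16 = pos 25 = 'z'
  'g' (pos 6) + 16 = pos 22 = 'w'
  'y' (pos 24) + 16 = pos 14 = 'o'
Result: dtzwo

dtzwo


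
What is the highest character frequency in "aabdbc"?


Input: aabdbc
Character counts:
  'a': 2
  'b': 2
  'c': 1
  'd': 1
Maximum frequency: 2

2


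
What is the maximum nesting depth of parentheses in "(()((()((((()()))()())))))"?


Input: "(()((()((((()()))()())))))"
Tracking depth:
  Position 0 '(': depth becomes 1
  Position 1 '(': depth becomes 2
  Position 2 ')': depth becomes 1
  Position 3 '(': depth becomes 2
  Position 4 '(': depth becomes 3
  Position 5 '(': depth becomes 4
  Position 6 ')': depth becomes 3
  Position 7 '(': depth becomes 4
  Position 8 '(': depth becomes 5
  Position 9 '(': depth becomes 6
  Position 10 '(': depth becomes 7
  Position 11 '(': depth becomes 8
  Position 12 ')': depth becomes 7
  Position 13 '(': depth becomes 8
  Position 14 ')': depth becomes 7
  Position 15 ')': depth becomes 6
  Position 16 ')': depth becomes 5
  Position 17 '(': depth becomes 6
  Position 18 ')': depth becomes 5
  Position 19 '(': depth becomes 6
  Position 20 ')': depth becomes 5
  Position 21 ')': depth becomes 4
  Position 22 ')': depth becomes 3
  Position 23 ')': depth becomes 2
  Position 24 ')': depth becomes 1
  Position 25 ')': depth becomes 0
Maximum depth reached: 8

8


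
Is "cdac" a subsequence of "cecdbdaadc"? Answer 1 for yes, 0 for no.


Check if "cdac" is a subsequence of "cecdbdaadc"
Greedy scan:
  Position 0 ('c'): matches sub[0] = 'c'
  Position 1 ('e'): no match needed
  Position 2 ('c'): no match needed
  Position 3 ('d'): matches sub[1] = 'd'
  Position 4 ('b'): no match needed
  Position 5 ('d'): no match needed
  Position 6 ('a'): matches sub[2] = 'a'
  Position 7 ('a'): no match needed
  Position 8 ('d'): no match needed
  Position 9 ('c'): matches sub[3] = 'c'
All 4 characters matched => is a subsequence

1


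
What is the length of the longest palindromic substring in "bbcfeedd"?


Input: "bbcfeedd"
Checking substrings for palindromes:
  [0:2] "bb" (len 2) => palindrome
  [4:6] "ee" (len 2) => palindrome
  [6:8] "dd" (len 2) => palindrome
Longest palindromic substring: "bb" with length 2

2


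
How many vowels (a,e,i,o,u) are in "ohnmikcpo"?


Input: ohnmikcpo
Checking each character:
  'o' at position 0: vowel (running total: 1)
  'h' at position 1: consonant
  'n' at position 2: consonant
  'm' at position 3: consonant
  'i' at position 4: vowel (running total: 2)
  'k' at position 5: consonant
  'c' at position 6: consonant
  'p' at position 7: consonant
  'o' at position 8: vowel (running total: 3)
Total vowels: 3

3


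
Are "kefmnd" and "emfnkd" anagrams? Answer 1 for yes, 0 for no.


Strings: "kefmnd", "emfnkd"
Sorted first:  defkmn
Sorted second: defkmn
Sorted forms match => anagrams

1


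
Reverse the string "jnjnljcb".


Input: jnjnljcb
Reading characters right to left:
  Position 7: 'b'
  Position 6: 'c'
  Position 5: 'j'
  Position 4: 'l'
  Position 3: 'n'
  Position 2: 'j'
  Position 1: 'n'
  Position 0: 'j'
Reversed: bcjlnjnj

bcjlnjnj


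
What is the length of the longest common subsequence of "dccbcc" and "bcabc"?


LCS of "dccbcc" and "bcabc"
DP table:
           b    c    a    b    c
      0    0    0    0    0    0
  d   0    0    0    0    0    0
  c   0    0    1    1    1    1
  c   0    0    1    1    1    2
  b   0    1    1    1    2    2
  c   0    1    2    2    2    3
  c   0    1    2    2    2    3
LCS length = dp[6][5] = 3

3


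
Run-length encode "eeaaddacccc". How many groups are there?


Input: eeaaddacccc
Scanning for consecutive runs:
  Group 1: 'e' x 2 (positions 0-1)
  Group 2: 'a' x 2 (positions 2-3)
  Group 3: 'd' x 2 (positions 4-5)
  Group 4: 'a' x 1 (positions 6-6)
  Group 5: 'c' x 4 (positions 7-10)
Total groups: 5

5


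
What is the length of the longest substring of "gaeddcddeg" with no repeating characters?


Input: "gaeddcddeg"
Sliding window (track last position of each char):
  Position 0 ('g'): window [0,0] length 1 -- new best
  Position 1 ('a'): window [0,1] length 2 -- new best
  Position 2 ('e'): window [0,2] length 3 -- new best
  Position 3 ('d'): window [0,3] length 4 -- new best
  Position 4 ('d'): repeat (last at 3), move window start to 4
  Position 4 ('d'): window [4,4] length 1
  Position 5 ('c'): window [4,5] length 2
  Position 6 ('d'): repeat (last at 4), move window start to 5
  Position 6 ('d'): window [5,6] length 2
  Position 7 ('d'): repeat (last at 6), move window start to 7
  Position 7 ('d'): window [7,7] length 1
  Position 8 ('e'): window [7,8] length 2
  Position 9 ('g'): window [7,9] length 3
Longest substring with no repeats: "gaed" with length 4

4


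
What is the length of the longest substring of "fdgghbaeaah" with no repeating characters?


Input: "fdgghbaeaah"
Sliding window (track last position of each char):
  Position 0 ('f'): window [0,0] length 1 -- new best
  Position 1 ('d'): window [0,1] length 2 -- new best
  Position 2 ('g'): window [0,2] length 3 -- new best
  Position 3 ('g'): repeat (last at 2), move window start to 3
  Position 3 ('g'): window [3,3] length 1
  Position 4 ('h'): window [3,4] length 2
  Position 5 ('b'): window [3,5] length 3
  Position 6 ('a'): window [3,6] length 4 -- new best
  Position 7 ('e'): window [3,7] length 5 -- new best
  Position 8 ('a'): repeat (last at 6), move window start to 7
  Position 8 ('a'): window [7,8] length 2
  Position 9 ('a'): repeat (last at 8), move window start to 9
  Position 9 ('a'): window [9,9] length 1
  Position 10 ('h'): window [9,10] length 2
Longest substring with no repeats: "ghbae" with length 5

5


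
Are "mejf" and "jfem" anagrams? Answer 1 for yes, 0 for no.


Strings: "mejf", "jfem"
Sorted first:  efjm
Sorted second: efjm
Sorted forms match => anagrams

1


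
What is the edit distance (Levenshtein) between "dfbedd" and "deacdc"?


Computing edit distance: "dfbedd" -> "deacdc"
DP table:
           d    e    a    c    d    c
      0    1    2    3    4    5    6
  d   1    0    1    2    3    4    5
  f   2    1    1    2    3    4    5
  b   3    2    2    2    3    4    5
  e   4    3    2    3    3    4    5
  d   5    4    3    3    4    3    4
  d   6    5    4    4    4    4    4
Edit distance = dp[6][6] = 4

4


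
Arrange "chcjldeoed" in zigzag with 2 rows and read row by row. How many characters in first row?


Zigzag "chcjldeoed" into 2 rows:
Placing characters:
  'c' => row 0
  'h' => row 1
  'c' => row 0
  'j' => row 1
  'l' => row 0
  'd' => row 1
  'e' => row 0
  'o' => row 1
  'e' => row 0
  'd' => row 1
Rows:
  Row 0: "cclee"
  Row 1: "hjdod"
First row length: 5

5


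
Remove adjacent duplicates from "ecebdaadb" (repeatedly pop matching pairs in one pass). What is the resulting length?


Input: ecebdaadb
Stack-based adjacent duplicate removal:
  Read 'e': push. Stack: e
  Read 'c': push. Stack: ec
  Read 'e': push. Stack: ece
  Read 'b': push. Stack: eceb
  Read 'd': push. Stack: ecebd
  Read 'a': push. Stack: ecebda
  Read 'a': matches stack top 'a' => pop. Stack: ecebd
  Read 'd': matches stack top 'd' => pop. Stack: eceb
  Read 'b': matches stack top 'b' => pop. Stack: ece
Final stack: "ece" (length 3)

3
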